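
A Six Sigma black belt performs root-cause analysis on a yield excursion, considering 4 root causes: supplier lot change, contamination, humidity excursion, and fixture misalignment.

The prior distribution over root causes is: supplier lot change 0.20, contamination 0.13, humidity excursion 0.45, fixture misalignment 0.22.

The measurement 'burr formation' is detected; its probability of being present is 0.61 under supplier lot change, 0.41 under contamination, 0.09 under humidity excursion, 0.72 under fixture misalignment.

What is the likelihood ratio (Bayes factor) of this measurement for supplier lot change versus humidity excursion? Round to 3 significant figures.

6.78

The Bayes factor is the ratio of the two likelihoods.
  supplier lot change: 0.61
  humidity excursion: 0.09
Bayes factor = 0.61 / 0.09 ≈ 6.78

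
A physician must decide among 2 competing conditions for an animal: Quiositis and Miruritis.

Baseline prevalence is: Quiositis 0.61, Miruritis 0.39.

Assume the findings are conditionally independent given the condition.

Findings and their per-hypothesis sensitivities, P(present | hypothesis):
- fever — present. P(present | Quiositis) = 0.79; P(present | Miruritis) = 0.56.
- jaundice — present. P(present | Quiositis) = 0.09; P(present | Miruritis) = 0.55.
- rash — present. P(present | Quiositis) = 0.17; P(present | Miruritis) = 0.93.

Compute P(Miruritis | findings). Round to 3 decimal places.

0.938

By Bayes' rule with conditional independence, the unnormalized weight for each hypothesis is prior × ∏ likelihoods:
  Quiositis: 0.61 × 0.79 × 0.09 × 0.17 = 0.0073731
  Miruritis: 0.39 × 0.56 × 0.55 × 0.93 = 0.11171
The unnormalized weights sum to 0.11908.
P(Miruritis | evidence) = 0.11171 / 0.11908 ≈ 0.938.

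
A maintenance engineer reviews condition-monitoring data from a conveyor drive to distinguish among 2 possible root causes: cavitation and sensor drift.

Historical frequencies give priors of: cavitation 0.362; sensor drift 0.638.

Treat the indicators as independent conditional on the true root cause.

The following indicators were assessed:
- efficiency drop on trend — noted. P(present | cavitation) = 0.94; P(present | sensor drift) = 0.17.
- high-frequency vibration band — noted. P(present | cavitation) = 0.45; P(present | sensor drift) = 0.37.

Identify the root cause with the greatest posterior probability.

By Bayes' rule with conditional independence, the unnormalized weight for each hypothesis is prior × ∏ likelihoods:
  cavitation: 0.362 × 0.94 × 0.45 = 0.15313
  sensor drift: 0.638 × 0.17 × 0.37 = 0.04013
Marginal likelihood of the evidence = 0.19326.
P(cavitation | evidence) ≈ 0.15313 / 0.19326 ≈ 0.792
P(sensor drift | evidence) ≈ 0.04013 / 0.19326 ≈ 0.208
The largest is 0.792, so cavitation is most probable.

cavitation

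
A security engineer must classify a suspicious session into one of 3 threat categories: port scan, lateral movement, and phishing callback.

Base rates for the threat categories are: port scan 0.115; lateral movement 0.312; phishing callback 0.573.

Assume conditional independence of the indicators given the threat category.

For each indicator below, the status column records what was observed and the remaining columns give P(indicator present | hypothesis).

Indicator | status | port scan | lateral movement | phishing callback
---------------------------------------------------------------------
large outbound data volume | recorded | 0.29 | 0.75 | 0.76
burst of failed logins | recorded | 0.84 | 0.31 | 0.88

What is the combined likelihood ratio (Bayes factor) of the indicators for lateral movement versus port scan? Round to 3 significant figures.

Take the product of per-indicator likelihoods under each hypothesis, then divide.
  lateral movement: 0.75 × 0.31 = 0.2325
  port scan: 0.29 × 0.84 = 0.2436
Bayes factor = 0.2325 / 0.2436 ≈ 0.954

0.954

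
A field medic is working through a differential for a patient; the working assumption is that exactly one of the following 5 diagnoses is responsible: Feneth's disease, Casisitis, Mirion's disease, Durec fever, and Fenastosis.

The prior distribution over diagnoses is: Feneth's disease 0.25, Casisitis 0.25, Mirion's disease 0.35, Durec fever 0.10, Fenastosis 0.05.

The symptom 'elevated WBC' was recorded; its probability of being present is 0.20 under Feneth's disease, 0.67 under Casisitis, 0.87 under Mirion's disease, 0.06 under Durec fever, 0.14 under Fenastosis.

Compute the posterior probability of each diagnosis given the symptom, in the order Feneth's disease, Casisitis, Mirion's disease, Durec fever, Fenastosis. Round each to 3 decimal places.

By Bayes' rule, the unnormalized weight for each hypothesis is prior × likelihood:
  Feneth's disease: 0.25 × 0.20 = 0.05
  Casisitis: 0.25 × 0.67 = 0.1675
  Mirion's disease: 0.35 × 0.87 = 0.3045
  Durec fever: 0.10 × 0.06 = 0.006
  Fenastosis: 0.05 × 0.14 = 0.007
Marginal likelihood of the evidence = 0.535.
P(Feneth's disease | evidence) = 0.05 / 0.535 ≈ 0.093
P(Casisitis | evidence) = 0.1675 / 0.535 ≈ 0.313
P(Mirion's disease | evidence) = 0.3045 / 0.535 ≈ 0.569
P(Durec fever | evidence) = 0.006 / 0.535 ≈ 0.011
P(Fenastosis | evidence) = 0.007 / 0.535 ≈ 0.013

0.093, 0.313, 0.569, 0.011, 0.013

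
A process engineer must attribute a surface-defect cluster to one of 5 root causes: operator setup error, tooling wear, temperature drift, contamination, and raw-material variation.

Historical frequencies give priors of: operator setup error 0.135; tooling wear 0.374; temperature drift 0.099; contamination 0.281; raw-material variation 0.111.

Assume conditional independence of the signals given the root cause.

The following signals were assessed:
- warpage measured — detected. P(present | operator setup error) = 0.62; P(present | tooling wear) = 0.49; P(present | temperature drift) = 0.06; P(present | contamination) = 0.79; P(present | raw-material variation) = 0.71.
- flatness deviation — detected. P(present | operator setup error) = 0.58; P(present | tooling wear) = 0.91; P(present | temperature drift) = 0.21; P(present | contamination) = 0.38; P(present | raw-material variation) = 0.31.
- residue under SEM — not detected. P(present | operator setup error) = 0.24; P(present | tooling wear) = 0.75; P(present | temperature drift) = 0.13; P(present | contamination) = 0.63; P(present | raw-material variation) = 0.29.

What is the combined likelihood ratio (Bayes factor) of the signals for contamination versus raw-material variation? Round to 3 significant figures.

Take the product of per-signal likelihoods under each hypothesis (using 1 − P(present | H) for each absent signal), then divide.
  contamination: 0.79 × 0.38 × (1 − 0.63) = 0.11107
  raw-material variation: 0.71 × 0.31 × (1 − 0.29) = 0.15627
Bayes factor = 0.11107 / 0.15627 ≈ 0.711

0.711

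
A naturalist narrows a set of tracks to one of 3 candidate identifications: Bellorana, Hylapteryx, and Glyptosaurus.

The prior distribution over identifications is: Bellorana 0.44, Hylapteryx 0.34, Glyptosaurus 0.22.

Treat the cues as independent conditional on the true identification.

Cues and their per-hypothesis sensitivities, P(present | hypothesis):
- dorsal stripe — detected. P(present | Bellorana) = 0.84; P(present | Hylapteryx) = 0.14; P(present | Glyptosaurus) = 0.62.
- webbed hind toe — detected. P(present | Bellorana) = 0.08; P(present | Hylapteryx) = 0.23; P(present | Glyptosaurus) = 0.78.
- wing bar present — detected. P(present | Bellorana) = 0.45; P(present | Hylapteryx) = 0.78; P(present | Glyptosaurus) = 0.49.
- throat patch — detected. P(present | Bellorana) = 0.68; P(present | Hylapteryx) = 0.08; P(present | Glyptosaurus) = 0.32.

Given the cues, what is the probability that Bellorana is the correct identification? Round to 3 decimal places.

Multiply each prior by the joint likelihood of the cue pattern:
  Bellorana: 0.44 × 0.84 × 0.08 × 0.45 × 0.68 = 0.0090478
  Hylapteryx: 0.34 × 0.14 × 0.23 × 0.78 × 0.08 = 0.00068316
  Glyptosaurus: 0.22 × 0.62 × 0.78 × 0.49 × 0.32 = 0.016682
Marginal likelihood of the evidence = 0.026413.
P(Bellorana | evidence) = 0.0090478 / 0.026413 ≈ 0.343.

0.343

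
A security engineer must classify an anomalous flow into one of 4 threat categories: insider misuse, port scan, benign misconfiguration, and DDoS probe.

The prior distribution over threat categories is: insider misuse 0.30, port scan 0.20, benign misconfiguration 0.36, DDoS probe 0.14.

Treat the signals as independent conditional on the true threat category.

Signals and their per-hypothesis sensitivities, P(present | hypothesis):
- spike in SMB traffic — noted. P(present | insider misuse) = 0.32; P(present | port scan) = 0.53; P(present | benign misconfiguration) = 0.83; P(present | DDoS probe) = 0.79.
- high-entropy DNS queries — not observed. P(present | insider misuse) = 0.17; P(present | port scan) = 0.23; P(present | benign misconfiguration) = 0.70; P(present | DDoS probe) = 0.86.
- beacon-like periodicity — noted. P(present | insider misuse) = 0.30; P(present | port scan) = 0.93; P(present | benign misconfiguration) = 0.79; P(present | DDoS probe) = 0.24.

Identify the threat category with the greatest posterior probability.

port scan

By Bayes' rule with conditional independence, the unnormalized weight for each hypothesis is prior × ∏ likelihoods (using 1 − P(present | H) for each absent signal):
  insider misuse: 0.30 × 0.32 × (1 − 0.17) × 0.30 = 0.023904
  port scan: 0.20 × 0.53 × (1 − 0.23) × 0.93 = 0.075907
  benign misconfiguration: 0.36 × 0.83 × (1 − 0.70) × 0.79 = 0.070816
  DDoS probe: 0.14 × 0.79 × (1 − 0.86) × 0.24 = 0.0037162
The unnormalized weights sum to 0.17434.
P(insider misuse | evidence) ≈ 0.023904 / 0.17434 ≈ 0.137
P(port scan | evidence) ≈ 0.075907 / 0.17434 ≈ 0.435
P(benign misconfiguration | evidence) ≈ 0.070816 / 0.17434 ≈ 0.406
P(DDoS probe | evidence) ≈ 0.0037162 / 0.17434 ≈ 0.021
The largest is 0.435, so port scan is most probable.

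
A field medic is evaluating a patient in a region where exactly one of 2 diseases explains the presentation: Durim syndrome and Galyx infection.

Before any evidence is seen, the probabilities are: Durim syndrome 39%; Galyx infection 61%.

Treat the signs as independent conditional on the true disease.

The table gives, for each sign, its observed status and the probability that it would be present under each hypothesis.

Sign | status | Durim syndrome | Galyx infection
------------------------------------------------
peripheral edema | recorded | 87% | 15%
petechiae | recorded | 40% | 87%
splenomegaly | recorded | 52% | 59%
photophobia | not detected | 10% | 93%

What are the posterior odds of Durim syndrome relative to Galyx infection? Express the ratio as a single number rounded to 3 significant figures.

The normalizing constant cancels in an odds ratio, so compute prior × likelihood for the two hypotheses only (using 1 − P(present | H) for each absent sign):
  Durim syndrome: 0.39 × 0.87 × 0.40 × 0.52 × (1 − 0.10) = 0.063517
  Galyx infection: 0.61 × 0.15 × 0.87 × 0.59 × (1 − 0.93) = 0.0032877
Posterior odds = 0.063517 / 0.0032877 ≈ 19.3.

19.3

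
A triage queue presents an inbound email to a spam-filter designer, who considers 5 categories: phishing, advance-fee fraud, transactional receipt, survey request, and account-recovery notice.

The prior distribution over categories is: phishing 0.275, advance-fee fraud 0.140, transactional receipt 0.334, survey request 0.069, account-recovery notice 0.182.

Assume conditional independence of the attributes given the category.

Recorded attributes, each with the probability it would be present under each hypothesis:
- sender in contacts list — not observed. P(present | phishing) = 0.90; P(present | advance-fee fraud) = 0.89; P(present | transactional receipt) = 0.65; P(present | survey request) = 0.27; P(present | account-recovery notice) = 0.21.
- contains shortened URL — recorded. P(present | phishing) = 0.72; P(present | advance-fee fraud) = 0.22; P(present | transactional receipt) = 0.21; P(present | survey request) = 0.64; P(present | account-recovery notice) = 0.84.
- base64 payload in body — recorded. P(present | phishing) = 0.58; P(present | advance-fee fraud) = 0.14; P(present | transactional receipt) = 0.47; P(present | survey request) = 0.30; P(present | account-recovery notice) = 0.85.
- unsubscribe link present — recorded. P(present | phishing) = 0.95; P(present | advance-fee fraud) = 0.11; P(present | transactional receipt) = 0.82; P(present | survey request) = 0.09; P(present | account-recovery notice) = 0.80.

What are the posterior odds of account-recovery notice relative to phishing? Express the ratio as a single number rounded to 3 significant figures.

The normalizing constant cancels in an odds ratio, so compute prior × likelihood for the two hypotheses only (using 1 − P(present | H) for each absent attribute):
  account-recovery notice: 0.182 × (1 − 0.21) × 0.84 × 0.85 × 0.80 = 0.082127
  phishing: 0.275 × (1 − 0.90) × 0.72 × 0.58 × 0.95 = 0.01091
Odds(account-recovery notice : phishing) = 0.082127 / 0.01091 ≈ 7.53.

7.53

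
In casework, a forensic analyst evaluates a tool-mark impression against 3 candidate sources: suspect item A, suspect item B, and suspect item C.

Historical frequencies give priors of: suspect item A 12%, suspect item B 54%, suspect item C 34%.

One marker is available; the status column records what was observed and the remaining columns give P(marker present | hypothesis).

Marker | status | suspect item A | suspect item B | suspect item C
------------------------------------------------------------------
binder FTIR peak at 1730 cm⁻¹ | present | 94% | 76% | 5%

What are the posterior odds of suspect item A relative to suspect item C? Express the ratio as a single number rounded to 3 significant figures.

Unnormalized posterior weight (prior times the marker likelihood) for each of the two hypotheses:
  suspect item A: 0.12 × 0.94 = 0.1128
  suspect item C: 0.34 × 0.05 = 0.017
Posterior odds = 0.1128 / 0.017 ≈ 6.64.

6.64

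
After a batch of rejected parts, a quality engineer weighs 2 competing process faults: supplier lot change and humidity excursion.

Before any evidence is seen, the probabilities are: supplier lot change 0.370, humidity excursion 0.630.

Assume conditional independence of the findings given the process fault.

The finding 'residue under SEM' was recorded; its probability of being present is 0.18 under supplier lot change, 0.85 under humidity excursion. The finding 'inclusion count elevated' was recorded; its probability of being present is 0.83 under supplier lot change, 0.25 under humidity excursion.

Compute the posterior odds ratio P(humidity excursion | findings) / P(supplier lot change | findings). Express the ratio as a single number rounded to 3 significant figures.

2.42

Posterior odds equal prior odds times the likelihood ratio; only the two competing hypotheses matter.
  humidity excursion: 0.630 × 0.85 × 0.25 = 0.13387
  supplier lot change: 0.370 × 0.18 × 0.83 = 0.055278
Odds(humidity excursion : supplier lot change) = 0.13387 / 0.055278 ≈ 2.42.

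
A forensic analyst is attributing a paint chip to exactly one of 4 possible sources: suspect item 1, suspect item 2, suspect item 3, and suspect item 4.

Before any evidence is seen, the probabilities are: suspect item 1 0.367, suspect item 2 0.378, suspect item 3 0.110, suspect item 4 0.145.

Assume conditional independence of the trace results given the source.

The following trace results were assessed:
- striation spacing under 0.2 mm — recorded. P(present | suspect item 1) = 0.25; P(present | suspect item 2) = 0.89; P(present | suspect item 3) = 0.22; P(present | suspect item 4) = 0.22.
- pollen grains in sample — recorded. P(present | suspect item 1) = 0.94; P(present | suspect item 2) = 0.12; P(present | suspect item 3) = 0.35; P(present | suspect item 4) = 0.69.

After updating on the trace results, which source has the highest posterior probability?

suspect item 1

Multiply each prior by the joint likelihood of the trace result pattern:
  suspect item 1: 0.367 × 0.25 × 0.94 = 0.086245
  suspect item 2: 0.378 × 0.89 × 0.12 = 0.04037
  suspect item 3: 0.110 × 0.22 × 0.35 = 0.00847
  suspect item 4: 0.145 × 0.22 × 0.69 = 0.022011
Marginal likelihood of the evidence = 0.1571.
P(suspect item 1 | evidence) ≈ 0.086245 / 0.1571 ≈ 0.549
P(suspect item 2 | evidence) ≈ 0.04037 / 0.1571 ≈ 0.257
P(suspect item 3 | evidence) ≈ 0.00847 / 0.1571 ≈ 0.054
P(suspect item 4 | evidence) ≈ 0.022011 / 0.1571 ≈ 0.140
The largest is 0.549, so suspect item 1 is most probable.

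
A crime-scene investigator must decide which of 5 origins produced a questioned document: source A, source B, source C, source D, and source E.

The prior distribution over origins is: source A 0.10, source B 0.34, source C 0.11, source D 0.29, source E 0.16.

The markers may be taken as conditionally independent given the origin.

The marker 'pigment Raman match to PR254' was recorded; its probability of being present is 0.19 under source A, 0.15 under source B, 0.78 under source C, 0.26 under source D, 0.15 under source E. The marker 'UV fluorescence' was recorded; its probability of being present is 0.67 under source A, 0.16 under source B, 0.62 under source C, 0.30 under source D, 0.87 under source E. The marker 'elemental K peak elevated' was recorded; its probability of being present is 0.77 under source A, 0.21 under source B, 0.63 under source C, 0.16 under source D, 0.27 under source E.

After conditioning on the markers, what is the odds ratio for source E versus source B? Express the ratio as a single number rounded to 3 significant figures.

3.29

Unnormalized posterior weight (prior times the marker likelihoods) for each of the two hypotheses:
  source E: 0.16 × 0.15 × 0.87 × 0.27 = 0.0056376
  source B: 0.34 × 0.15 × 0.16 × 0.21 = 0.0017136
Posterior odds = 0.0056376 / 0.0017136 ≈ 3.29.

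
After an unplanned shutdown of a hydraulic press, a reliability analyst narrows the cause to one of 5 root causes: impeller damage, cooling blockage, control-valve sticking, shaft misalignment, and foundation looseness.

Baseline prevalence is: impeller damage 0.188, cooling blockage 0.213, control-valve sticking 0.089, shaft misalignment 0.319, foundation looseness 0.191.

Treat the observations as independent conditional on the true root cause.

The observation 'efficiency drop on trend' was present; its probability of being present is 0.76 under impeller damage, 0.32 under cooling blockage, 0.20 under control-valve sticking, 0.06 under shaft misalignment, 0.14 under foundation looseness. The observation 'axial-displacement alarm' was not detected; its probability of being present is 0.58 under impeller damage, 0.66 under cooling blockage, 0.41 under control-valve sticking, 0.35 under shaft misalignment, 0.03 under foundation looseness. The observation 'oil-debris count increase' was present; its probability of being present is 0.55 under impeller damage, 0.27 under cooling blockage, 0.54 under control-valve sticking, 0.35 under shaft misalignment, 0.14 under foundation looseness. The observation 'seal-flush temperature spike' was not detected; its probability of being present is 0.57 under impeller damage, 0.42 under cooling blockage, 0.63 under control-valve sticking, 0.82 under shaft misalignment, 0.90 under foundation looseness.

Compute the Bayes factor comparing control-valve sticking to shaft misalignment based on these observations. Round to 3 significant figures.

9.60

The Bayes factor is the ratio of the joint likelihoods of the evidence pattern under the two hypotheses (using 1 − P(present | H) for each absent observation).
  control-valve sticking: 0.20 × (1 − 0.41) × 0.54 × (1 − 0.63) = 0.023576
  shaft misalignment: 0.06 × (1 − 0.35) × 0.35 × (1 − 0.82) = 0.002457
Bayes factor = 0.023576 / 0.002457 ≈ 9.60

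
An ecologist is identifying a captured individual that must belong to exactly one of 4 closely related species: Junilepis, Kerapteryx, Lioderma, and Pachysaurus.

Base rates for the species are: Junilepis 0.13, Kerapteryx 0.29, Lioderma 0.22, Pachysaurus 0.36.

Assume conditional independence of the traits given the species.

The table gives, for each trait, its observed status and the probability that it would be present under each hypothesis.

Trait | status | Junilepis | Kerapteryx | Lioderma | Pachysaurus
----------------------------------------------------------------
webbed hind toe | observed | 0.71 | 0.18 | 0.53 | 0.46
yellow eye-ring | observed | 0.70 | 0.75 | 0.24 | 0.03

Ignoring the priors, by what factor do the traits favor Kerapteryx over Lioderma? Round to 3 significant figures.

1.06

Joint likelihood of the trait pattern under each hypothesis:
  Kerapteryx: 0.18 × 0.75 = 0.135
  Lioderma: 0.53 × 0.24 = 0.1272
Bayes factor = 0.135 / 0.1272 ≈ 1.06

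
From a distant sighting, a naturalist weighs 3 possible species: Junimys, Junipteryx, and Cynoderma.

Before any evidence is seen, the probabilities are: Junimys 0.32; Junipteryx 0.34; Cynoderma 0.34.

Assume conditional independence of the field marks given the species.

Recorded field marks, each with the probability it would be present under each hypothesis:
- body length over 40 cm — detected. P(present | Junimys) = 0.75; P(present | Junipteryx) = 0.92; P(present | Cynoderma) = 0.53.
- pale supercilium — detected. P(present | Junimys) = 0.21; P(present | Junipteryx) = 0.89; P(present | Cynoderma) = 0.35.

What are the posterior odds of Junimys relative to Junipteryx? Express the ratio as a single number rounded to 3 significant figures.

Posterior odds equal prior odds times the likelihood ratio; only the two competing hypotheses matter.
  Junimys: 0.32 × 0.75 × 0.21 = 0.0504
  Junipteryx: 0.34 × 0.92 × 0.89 = 0.27839
Posterior odds = 0.0504 / 0.27839 ≈ 0.181.

0.181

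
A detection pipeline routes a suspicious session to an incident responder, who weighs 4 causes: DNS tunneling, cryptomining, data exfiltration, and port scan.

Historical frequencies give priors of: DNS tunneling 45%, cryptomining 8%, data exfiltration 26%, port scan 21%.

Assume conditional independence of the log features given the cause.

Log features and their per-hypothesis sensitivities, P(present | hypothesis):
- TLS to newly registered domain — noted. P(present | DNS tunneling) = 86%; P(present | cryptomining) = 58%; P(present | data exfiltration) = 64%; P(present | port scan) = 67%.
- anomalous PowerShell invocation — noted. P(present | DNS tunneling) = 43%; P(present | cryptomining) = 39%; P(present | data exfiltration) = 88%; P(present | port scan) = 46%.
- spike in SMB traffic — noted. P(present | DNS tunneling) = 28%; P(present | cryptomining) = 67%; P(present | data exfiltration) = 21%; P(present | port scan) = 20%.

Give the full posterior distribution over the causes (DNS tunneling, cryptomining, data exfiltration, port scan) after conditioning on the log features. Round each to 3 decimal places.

0.455, 0.118, 0.300, 0.126

Multiply each prior by the joint likelihood of the log feature pattern:
  DNS tunneling: 0.45 × 0.86 × 0.43 × 0.28 = 0.046595
  cryptomining: 0.08 × 0.58 × 0.39 × 0.67 = 0.012124
  data exfiltration: 0.26 × 0.64 × 0.88 × 0.21 = 0.030751
  port scan: 0.21 × 0.67 × 0.46 × 0.20 = 0.012944
Normalizing constant Z = 0.046595 + 0.012124 + 0.030751 + 0.012944 = 0.10241.
P(DNS tunneling | evidence) = 0.046595 / 0.10241 ≈ 0.455
P(cryptomining | evidence) = 0.012124 / 0.10241 ≈ 0.118
P(data exfiltration | evidence) = 0.030751 / 0.10241 ≈ 0.300
P(port scan | evidence) = 0.012944 / 0.10241 ≈ 0.126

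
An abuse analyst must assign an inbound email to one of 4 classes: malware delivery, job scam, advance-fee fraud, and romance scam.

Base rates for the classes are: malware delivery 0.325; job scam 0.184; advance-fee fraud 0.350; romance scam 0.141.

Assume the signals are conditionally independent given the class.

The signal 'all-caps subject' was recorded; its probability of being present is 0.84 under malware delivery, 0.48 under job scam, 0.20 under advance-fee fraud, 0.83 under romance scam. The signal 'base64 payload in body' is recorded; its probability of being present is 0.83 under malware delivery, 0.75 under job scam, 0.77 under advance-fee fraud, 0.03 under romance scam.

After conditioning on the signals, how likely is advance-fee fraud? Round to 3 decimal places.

For each hypothesis, the unnormalized posterior weight is prior × product of the signal likelihoods:
  malware delivery: 0.325 × 0.84 × 0.83 = 0.22659
  job scam: 0.184 × 0.48 × 0.75 = 0.06624
  advance-fee fraud: 0.350 × 0.20 × 0.77 = 0.0539
  romance scam: 0.141 × 0.83 × 0.03 = 0.0035109
Marginal likelihood of the evidence = 0.35024.
P(advance-fee fraud | evidence) = 0.0539 / 0.35024 ≈ 0.154.

0.154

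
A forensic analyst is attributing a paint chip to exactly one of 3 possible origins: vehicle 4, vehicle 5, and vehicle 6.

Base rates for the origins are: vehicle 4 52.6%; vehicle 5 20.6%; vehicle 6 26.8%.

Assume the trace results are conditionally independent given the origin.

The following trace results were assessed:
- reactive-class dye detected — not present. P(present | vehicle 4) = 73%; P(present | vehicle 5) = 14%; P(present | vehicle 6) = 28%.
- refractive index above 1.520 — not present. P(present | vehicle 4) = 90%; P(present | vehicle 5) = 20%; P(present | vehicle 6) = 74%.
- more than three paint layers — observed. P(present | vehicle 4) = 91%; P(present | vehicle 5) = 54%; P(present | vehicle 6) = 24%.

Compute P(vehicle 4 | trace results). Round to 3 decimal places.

By Bayes' rule with conditional independence, the unnormalized weight for each hypothesis is prior × ∏ likelihoods (using 1 − P(present | H) for each absent trace result):
  vehicle 4: 0.526 × (1 − 0.73) × (1 − 0.90) × 0.91 = 0.012924
  vehicle 5: 0.206 × (1 − 0.14) × (1 − 0.20) × 0.54 = 0.076533
  vehicle 6: 0.268 × (1 − 0.28) × (1 − 0.74) × 0.24 = 0.012041
The unnormalized weights sum to 0.1015.
P(vehicle 4 | evidence) = 0.012924 / 0.1015 ≈ 0.127.

0.127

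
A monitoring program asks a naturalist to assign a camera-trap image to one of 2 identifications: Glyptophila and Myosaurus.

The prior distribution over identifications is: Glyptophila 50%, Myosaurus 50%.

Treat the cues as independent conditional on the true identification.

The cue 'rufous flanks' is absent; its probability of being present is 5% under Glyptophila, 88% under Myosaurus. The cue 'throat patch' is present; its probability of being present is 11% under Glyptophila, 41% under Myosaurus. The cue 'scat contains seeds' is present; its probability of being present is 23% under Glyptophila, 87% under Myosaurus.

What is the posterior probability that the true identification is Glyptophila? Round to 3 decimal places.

0.360

For each hypothesis, the unnormalized posterior weight is prior × product of the cue likelihoods (using 1 − P(present | H) for each absent cue):
  Glyptophila: 0.50 × (1 − 0.05) × 0.11 × 0.23 = 0.012018
  Myosaurus: 0.50 × (1 − 0.88) × 0.41 × 0.87 = 0.021402
Marginal likelihood of the evidence = 0.033419.
P(Glyptophila | evidence) = 0.012018 / 0.033419 ≈ 0.360.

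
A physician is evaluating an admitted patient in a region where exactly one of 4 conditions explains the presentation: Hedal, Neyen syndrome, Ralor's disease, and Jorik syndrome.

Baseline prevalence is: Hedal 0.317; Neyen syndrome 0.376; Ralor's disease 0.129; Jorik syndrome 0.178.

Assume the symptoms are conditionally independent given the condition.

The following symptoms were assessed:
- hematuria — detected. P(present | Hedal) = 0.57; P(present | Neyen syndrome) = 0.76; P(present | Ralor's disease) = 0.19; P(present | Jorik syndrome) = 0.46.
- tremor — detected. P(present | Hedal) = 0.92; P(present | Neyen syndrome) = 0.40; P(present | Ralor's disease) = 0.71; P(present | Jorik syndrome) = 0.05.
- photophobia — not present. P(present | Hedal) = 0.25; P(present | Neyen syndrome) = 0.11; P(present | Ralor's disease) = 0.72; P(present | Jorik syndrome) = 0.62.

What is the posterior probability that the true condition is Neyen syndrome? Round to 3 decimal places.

Multiply each prior by the joint likelihood of the symptom pattern (using 1 − P(present | H) for each absent symptom):
  Hedal: 0.317 × 0.57 × 0.92 × (1 − 0.25) = 0.12468
  Neyen syndrome: 0.376 × 0.76 × 0.40 × (1 − 0.11) = 0.10173
  Ralor's disease: 0.129 × 0.19 × 0.71 × (1 − 0.72) = 0.0048726
  Jorik syndrome: 0.178 × 0.46 × 0.05 × (1 − 0.62) = 0.0015557
The unnormalized weights sum to 0.23283.
P(Neyen syndrome | evidence) = 0.10173 / 0.23283 ≈ 0.437.

0.437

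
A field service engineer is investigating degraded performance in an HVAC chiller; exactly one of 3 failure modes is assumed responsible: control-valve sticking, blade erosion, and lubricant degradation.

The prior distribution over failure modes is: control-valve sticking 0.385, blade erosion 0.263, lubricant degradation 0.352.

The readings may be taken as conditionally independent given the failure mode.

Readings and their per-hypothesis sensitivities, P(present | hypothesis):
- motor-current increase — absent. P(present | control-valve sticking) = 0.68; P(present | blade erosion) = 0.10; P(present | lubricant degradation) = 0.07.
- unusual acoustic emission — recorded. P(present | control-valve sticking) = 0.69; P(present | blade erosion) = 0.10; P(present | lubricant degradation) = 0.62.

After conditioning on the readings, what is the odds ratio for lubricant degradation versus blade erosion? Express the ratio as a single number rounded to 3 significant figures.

Unnormalized posterior weight (prior times the reading likelihoods) for each of the two hypotheses (using 1 − P(present | H) for each absent reading):
  lubricant degradation: 0.352 × (1 − 0.07) × 0.62 = 0.20296
  blade erosion: 0.263 × (1 − 0.10) × 0.10 = 0.02367
Odds(lubricant degradation : blade erosion) = 0.20296 / 0.02367 ≈ 8.57.

8.57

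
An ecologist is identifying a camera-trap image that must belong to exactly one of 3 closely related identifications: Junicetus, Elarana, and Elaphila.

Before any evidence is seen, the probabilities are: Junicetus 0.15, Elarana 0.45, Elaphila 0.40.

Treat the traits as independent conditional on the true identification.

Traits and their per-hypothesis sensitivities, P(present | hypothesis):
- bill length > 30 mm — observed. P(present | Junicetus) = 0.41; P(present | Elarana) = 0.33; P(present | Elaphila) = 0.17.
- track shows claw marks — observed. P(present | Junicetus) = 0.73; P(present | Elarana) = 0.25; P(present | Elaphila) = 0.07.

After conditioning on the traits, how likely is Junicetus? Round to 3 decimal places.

0.517

Multiply each prior by the joint likelihood of the trait pattern:
  Junicetus: 0.15 × 0.41 × 0.73 = 0.044895
  Elarana: 0.45 × 0.33 × 0.25 = 0.037125
  Elaphila: 0.40 × 0.17 × 0.07 = 0.00476
The unnormalized weights sum to 0.08678.
P(Junicetus | evidence) = 0.044895 / 0.08678 ≈ 0.517.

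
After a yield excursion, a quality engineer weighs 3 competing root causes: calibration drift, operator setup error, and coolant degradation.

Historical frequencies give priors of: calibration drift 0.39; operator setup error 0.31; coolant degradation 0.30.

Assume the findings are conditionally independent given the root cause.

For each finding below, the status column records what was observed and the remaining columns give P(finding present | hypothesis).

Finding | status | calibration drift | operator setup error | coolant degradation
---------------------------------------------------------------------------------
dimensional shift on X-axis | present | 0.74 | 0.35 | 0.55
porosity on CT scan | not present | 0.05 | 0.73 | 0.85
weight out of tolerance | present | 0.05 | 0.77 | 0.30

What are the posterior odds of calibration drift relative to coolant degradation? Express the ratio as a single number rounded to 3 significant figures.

Unnormalized posterior weight (prior times the finding likelihoods) for each of the two hypotheses (using 1 − P(present | H) for each absent finding):
  calibration drift: 0.39 × 0.74 × (1 − 0.05) × 0.05 = 0.013709
  coolant degradation: 0.30 × 0.55 × (1 − 0.85) × 0.30 = 0.007425
Odds(calibration drift : coolant degradation) = 0.013709 / 0.007425 ≈ 1.85.

1.85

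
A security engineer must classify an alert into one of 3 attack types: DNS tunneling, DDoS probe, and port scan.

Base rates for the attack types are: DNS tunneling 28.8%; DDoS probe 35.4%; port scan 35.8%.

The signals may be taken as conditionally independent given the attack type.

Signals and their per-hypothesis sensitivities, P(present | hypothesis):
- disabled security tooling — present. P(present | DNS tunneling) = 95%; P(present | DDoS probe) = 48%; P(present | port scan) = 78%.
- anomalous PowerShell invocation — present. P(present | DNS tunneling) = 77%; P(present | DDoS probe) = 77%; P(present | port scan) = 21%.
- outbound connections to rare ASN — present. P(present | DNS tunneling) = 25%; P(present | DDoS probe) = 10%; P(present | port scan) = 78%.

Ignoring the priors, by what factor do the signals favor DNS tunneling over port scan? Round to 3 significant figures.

Joint likelihood of the signal pattern under each hypothesis:
  DNS tunneling: 0.95 × 0.77 × 0.25 = 0.18287
  port scan: 0.78 × 0.21 × 0.78 = 0.12776
Bayes factor = 0.18287 / 0.12776 ≈ 1.43

1.43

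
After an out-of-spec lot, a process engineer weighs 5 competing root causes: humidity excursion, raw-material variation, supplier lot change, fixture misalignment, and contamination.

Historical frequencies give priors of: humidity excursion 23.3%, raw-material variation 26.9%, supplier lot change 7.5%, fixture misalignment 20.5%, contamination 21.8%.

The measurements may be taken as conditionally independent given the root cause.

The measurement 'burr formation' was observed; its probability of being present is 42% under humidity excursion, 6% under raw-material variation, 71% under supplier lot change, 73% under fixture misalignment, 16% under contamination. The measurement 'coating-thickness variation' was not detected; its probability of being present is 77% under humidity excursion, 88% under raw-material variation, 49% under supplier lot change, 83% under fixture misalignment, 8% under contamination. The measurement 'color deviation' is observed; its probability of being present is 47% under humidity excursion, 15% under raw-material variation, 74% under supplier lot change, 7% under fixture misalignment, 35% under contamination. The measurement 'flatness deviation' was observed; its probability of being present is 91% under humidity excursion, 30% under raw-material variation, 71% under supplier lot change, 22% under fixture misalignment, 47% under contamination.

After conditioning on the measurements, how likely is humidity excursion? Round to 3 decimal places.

0.325

For each hypothesis, the unnormalized posterior weight is prior × product of the measurement likelihoods (using 1 − P(present | H) for each absent measurement):
  humidity excursion: 0.233 × 0.42 × (1 − 0.77) × 0.47 × 0.91 = 0.0096266
  raw-material variation: 0.269 × 0.06 × (1 − 0.88) × 0.15 × 0.30 = 8.7156e-05
  supplier lot change: 0.075 × 0.71 × (1 − 0.49) × 0.74 × 0.71 = 0.014269
  fixture misalignment: 0.205 × 0.73 × (1 − 0.83) × 0.07 × 0.22 = 0.00039178
  contamination: 0.218 × 0.16 × (1 − 0.08) × 0.35 × 0.47 = 0.0052787
Normalizing constant Z = 0.0096266 + 8.7156e-05 + 0.014269 + 0.00039178 + 0.0052787 = 0.029653.
P(humidity excursion | evidence) = 0.0096266 / 0.029653 ≈ 0.325.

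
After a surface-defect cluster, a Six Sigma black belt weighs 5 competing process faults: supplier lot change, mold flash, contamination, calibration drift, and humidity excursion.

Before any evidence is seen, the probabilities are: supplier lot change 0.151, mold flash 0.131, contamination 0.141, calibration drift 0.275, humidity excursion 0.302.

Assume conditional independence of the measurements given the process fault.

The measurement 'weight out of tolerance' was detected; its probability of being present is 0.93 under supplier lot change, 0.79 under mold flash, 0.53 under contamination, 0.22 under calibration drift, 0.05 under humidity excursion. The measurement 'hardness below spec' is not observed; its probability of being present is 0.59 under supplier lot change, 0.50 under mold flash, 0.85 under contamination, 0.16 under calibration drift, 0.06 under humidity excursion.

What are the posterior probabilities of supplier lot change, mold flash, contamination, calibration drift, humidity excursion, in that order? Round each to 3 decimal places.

By Bayes' rule with conditional independence, the unnormalized weight for each hypothesis is prior × ∏ likelihoods (using 1 − P(present | H) for each absent measurement):
  supplier lot change: 0.151 × 0.93 × (1 − 0.59) = 0.057576
  mold flash: 0.131 × 0.79 × (1 − 0.50) = 0.051745
  contamination: 0.141 × 0.53 × (1 − 0.85) = 0.01121
  calibration drift: 0.275 × 0.22 × (1 − 0.16) = 0.05082
  humidity excursion: 0.302 × 0.05 × (1 − 0.06) = 0.014194
Normalizing constant Z = 0.057576 + 0.051745 + 0.01121 + 0.05082 + 0.014194 = 0.18554.
P(supplier lot change | evidence) = 0.057576 / 0.18554 ≈ 0.310
P(mold flash | evidence) = 0.051745 / 0.18554 ≈ 0.279
P(contamination | evidence) = 0.01121 / 0.18554 ≈ 0.060
P(calibration drift | evidence) = 0.05082 / 0.18554 ≈ 0.274
P(humidity excursion | evidence) = 0.014194 / 0.18554 ≈ 0.076

0.310, 0.279, 0.060, 0.274, 0.076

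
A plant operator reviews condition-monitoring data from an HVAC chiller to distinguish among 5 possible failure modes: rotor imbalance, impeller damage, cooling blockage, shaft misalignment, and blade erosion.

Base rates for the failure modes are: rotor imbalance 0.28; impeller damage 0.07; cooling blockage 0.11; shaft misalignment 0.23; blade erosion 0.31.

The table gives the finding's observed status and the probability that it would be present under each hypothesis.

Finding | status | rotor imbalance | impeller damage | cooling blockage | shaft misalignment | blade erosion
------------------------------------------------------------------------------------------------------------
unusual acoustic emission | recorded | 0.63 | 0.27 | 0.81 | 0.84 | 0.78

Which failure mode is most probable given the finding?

blade erosion

Multiply each prior by the likelihood of the finding:
  rotor imbalance: 0.28 × 0.63 = 0.1764
  impeller damage: 0.07 × 0.27 = 0.0189
  cooling blockage: 0.11 × 0.81 = 0.0891
  shaft misalignment: 0.23 × 0.84 = 0.1932
  blade erosion: 0.31 × 0.78 = 0.2418
The unnormalized weights sum to 0.7194.
P(rotor imbalance | evidence) ≈ 0.1764 / 0.7194 ≈ 0.245
P(impeller damage | evidence) ≈ 0.0189 / 0.7194 ≈ 0.026
P(cooling blockage | evidence) ≈ 0.0891 / 0.7194 ≈ 0.124
P(shaft misalignment | evidence) ≈ 0.1932 / 0.7194 ≈ 0.269
P(blade erosion | evidence) ≈ 0.2418 / 0.7194 ≈ 0.336
The largest is 0.336, so blade erosion is most probable.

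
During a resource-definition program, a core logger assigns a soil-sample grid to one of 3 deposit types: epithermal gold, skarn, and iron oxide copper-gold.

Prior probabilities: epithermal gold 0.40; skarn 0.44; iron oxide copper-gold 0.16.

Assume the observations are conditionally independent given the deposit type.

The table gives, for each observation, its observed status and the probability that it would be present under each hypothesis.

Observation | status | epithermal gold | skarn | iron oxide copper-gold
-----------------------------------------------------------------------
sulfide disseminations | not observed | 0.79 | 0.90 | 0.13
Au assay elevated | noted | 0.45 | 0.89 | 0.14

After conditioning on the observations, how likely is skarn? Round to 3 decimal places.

0.406

By Bayes' rule with conditional independence, the unnormalized weight for each hypothesis is prior × ∏ likelihoods (using 1 − P(present | H) for each absent observation):
  epithermal gold: 0.40 × (1 − 0.79) × 0.45 = 0.0378
  skarn: 0.44 × (1 − 0.90) × 0.89 = 0.03916
  iron oxide copper-gold: 0.16 × (1 − 0.13) × 0.14 = 0.019488
Marginal likelihood of the evidence = 0.096448.
P(skarn | evidence) = 0.03916 / 0.096448 ≈ 0.406.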